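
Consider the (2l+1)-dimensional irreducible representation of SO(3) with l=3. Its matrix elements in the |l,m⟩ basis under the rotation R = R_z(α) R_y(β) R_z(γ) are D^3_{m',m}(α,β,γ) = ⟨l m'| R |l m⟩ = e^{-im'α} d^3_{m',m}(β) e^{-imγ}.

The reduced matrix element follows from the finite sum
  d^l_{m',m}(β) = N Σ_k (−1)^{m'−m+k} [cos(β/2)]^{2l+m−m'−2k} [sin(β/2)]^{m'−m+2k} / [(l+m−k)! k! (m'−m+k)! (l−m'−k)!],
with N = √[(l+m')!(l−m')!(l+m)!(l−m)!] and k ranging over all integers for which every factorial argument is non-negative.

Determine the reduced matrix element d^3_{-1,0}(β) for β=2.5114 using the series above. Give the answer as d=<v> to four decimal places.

d=0.5776

d^3_{-1,0}(β=2.5114) via the finite sum:
c=cos(2.511400/2)=0.309908, s=sin(2.511400/2)=0.950767; N=√[2·24·6·6]=41.569219
k: max(0,(0)−(-1))=1 … min(3+(0),3−(-1))=3
  k=1: (−1)^0·41.5692/(12)·0.3099^5·0.9508^1 = +0.009415
  k=2: (−1)^1·41.5692/(4)·0.3099^3·0.9508^3 = -0.265847
  k=3: (−1)^2·41.5692/(12)·0.3099^1·0.9508^5 = +0.834052
d^3_{-1,0}(2.5114) = +0.009415 -0.265847 +0.834052 = +0.577620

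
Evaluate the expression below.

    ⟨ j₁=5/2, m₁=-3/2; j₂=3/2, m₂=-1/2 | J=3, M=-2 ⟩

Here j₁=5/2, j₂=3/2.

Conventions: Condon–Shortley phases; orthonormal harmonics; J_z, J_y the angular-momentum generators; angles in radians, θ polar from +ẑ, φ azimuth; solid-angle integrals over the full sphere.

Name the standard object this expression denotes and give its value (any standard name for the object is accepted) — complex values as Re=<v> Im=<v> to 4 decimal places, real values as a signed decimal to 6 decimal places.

Clebsch–Gordan coefficient, −√(1/12) ≈ -0.288675

This is a Clebsch–Gordan (vector-coupling) coefficient.
triangle: 1!*4!*2!/8! = 48/40320
(j±m)!: 1!*4!*1!*2!*1!*5! = 5760
prefactor² = (2J+1)*Δ*N² = 48
  k=0: +1/(0!*1!*4!*1!*0!*1!) = 1/24
  k=1: −1/(1!*0!*3!*0!*1!*2!) = -1/12
Σ = -1/24  ⇒  CG² = 48*(-1/24)² = 1/12
CG = −√(1/12) = -0.288675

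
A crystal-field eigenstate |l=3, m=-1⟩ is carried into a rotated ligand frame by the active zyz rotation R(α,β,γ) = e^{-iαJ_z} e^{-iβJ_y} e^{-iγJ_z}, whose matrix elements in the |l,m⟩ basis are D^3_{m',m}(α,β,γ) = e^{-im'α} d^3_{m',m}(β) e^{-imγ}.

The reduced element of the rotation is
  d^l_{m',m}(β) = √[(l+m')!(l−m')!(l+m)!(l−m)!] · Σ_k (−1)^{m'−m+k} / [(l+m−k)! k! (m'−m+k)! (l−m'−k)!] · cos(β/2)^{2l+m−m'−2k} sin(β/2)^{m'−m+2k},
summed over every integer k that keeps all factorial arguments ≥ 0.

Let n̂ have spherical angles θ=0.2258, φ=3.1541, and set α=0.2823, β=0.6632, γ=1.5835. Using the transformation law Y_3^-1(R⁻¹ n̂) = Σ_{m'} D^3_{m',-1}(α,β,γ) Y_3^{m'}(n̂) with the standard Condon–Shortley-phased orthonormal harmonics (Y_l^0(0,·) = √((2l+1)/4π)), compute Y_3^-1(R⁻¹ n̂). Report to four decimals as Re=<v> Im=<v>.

Re=0.0228 Im=-0.2529

Need the full column D^3_{m',-1} for m'=−3..3 at α=0.2823, β=0.6632, γ=1.5835.
cos(β/2)=0.945523, sin(β/2)=0.325556
d^3_{-3,-1}: single k=2 term ⇒ +0.328084;  D = -0.248551+0.214153i
d^3_{-2,-1}: k∈[1..2] ⇒ +0.778011 -0.184469 = +0.593542;  D = -0.323935+0.497351i
d^3_{-1,-1}: k∈[0..2] ⇒ +0.714548 -0.677688 +0.060256 = +0.097116;  D = -0.028236+0.092921i
d^3_{0,-1}: k∈[0..2] ⇒ -0.852268 +0.303114 -0.011978 = -0.561133;  D = +0.007128-0.561087i
d^3_{1,-1}: k∈[0..2] ⇒ +0.508266 -0.080341 +0.001191 = +0.429116;  D = +0.114292+0.413615i
d^3_{2,-1}: k∈[0..1] ⇒ -0.184469 +0.010935 = -0.173535;  D = -0.090985-0.147770i
d^3_{3,-1}: single k=0 term ⇒ +0.038895;  D = +0.028812+0.026129i
Y_3^{m'}(θ=0.2258,φ=3.1541) and Σ D·Y over m':
  (-0.2486+0.2142i)·(-0.0047+0.0002i)  (-0.3239+0.4974i)·(+0.0499-0.0012i)  (-0.0282+0.0929i)·(-0.2713+0.0034i)  (+0.0071-0.5611i)·(+0.6363+0.0000i)  (+0.1143+0.4136i)·(+0.2713+0.0034i)  (-0.0910-0.1478i)·(+0.0499+0.0012i)  (+0.0288+0.0261i)·(+0.0047+0.0002i)
Y_3^-1(R⁻¹ n̂) = +0.022832-0.252888i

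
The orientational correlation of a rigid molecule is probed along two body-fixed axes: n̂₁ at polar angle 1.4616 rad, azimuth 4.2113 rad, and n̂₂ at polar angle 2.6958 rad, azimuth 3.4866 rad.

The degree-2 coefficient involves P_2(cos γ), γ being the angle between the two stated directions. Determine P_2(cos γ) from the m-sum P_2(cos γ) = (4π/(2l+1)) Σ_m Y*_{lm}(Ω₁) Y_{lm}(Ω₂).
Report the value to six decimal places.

Summing Y*_{l m}(θ₁,φ₁)·Y_{l m}(θ₂,φ₂) over m ∈ [−2, 2]; prefactor 4π/(2·2+1) = 2.513274:
  term(m=-2) = +0.003319+0.027208i   from Y*(Ω₁)=-0.205526+0.321627i, Y(Ω₂)=+0.055384-0.045712i
  term(m=-1) = -0.018832-0.016674i   from Y*(Ω₁)=-0.040203-0.073402i, Y(Ω₂)=+0.282837-0.101646i
  term(m=+0) = -0.138354-0.000000i   from Y*(Ω₁)=-0.304154-0.000000i, Y(Ω₂)=+0.454879+0.000000i
  term(m=+1) = -0.018832+0.016674i   from Y*(Ω₁)=+0.040203-0.073402i, Y(Ω₂)=-0.282837-0.101646i
  term(m=+2) = +0.003319-0.027208i   from Y*(Ω₁)=-0.205526-0.321627i, Y(Ω₂)=+0.055384+0.045712i
Accumulated sum -0.169379+0.000000i; after 4π/(2l+1) scaling, -0.425696+0.000000i ⇒ P_2 = -0.425696

-0.425696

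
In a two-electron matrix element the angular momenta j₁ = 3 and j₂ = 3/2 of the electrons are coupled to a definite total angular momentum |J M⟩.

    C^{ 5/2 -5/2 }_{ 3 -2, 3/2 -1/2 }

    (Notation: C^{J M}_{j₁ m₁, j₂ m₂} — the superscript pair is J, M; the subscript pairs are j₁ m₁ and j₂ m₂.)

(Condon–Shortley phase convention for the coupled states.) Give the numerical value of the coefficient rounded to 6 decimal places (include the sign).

√[6·2!4!1!/8! · 1!5!1!2!0!5!] = √(1440/7)
  +(−1)^1/∏(1,1,4,0,0,1)! = -1/24  (running -1/24)
⟨..|..⟩ = √(1440/7)·(-1/24) = -0.597614

-0.597614  (= −√(5/14))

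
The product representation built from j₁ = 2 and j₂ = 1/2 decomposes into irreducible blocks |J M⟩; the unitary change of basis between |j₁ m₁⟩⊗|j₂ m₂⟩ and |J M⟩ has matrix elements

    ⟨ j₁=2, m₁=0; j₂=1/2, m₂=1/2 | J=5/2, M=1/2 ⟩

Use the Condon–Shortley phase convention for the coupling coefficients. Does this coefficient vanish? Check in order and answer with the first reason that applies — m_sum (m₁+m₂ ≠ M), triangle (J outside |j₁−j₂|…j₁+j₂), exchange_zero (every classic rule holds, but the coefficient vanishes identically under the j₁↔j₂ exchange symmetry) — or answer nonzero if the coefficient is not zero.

nonzero

m-sum: m₁+m₂ = 0+1/2 = 1/2, M = 1/2  ✓
triangle: |j₁−j₂| = 3/2 ≤ J = 5/2 ≤ j₁+j₂ = 5/2  ✓
exchange: j₁≠j₂ or m₁≠m₂ — the exchange symmetry imposes no constraint here
value check: CG = +√(3/5) = +0.774597 ≠ 0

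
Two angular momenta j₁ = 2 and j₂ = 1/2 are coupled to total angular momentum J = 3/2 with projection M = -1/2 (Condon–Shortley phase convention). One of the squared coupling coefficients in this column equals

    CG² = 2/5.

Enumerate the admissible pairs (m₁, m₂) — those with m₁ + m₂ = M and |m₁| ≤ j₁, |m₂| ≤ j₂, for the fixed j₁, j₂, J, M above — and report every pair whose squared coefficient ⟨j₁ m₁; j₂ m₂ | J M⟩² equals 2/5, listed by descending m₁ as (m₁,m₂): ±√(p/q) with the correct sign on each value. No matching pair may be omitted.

(0,-1/2): +√(2/5)

Admissible pairs with m₁+m₂ = M = -1/2: (-1,1/2), (0,-1/2)
  (m₁,m₂)=(0,-1/2): CG² = 2/5, CG = +√(2/5)   ← matches the target
  (m₁,m₂)=(-1,1/2): CG² = 3/5, CG = −√(3/5)
Pairs with CG² = 2/5: (0,-1/2): +√(2/5)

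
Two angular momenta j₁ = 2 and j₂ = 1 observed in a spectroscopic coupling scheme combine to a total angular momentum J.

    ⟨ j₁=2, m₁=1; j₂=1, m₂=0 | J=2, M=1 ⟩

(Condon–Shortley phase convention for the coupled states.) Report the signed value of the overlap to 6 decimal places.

+0.408248  (= +√(1/6))

√[5·1!3!1!/6! · 3!1!1!1!3!1!] = √(3/2)
  +(−1)^0/∏(0,1,1,1,2,0)! = 1/2  (running 1/2)
  +(−1)^1/∏(1,0,0,0,3,1)! = -1/6  (running 1/3)
⟨..|..⟩ = √(3/2)·(1/3) = +0.408248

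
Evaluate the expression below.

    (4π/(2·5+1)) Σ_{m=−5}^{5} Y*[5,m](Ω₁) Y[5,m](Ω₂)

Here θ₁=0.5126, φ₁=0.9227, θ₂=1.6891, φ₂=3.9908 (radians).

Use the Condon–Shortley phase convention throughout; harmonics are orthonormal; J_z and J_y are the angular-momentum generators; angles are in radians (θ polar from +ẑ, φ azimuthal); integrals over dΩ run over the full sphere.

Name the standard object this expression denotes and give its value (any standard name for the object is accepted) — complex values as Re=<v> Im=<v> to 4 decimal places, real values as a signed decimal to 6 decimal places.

Legendre polynomial (addition theorem), +0.124225

This sum is the spherical-harmonic addition theorem: it equals the Legendre polynomial P_l(cos γ) of the angle γ between the two directions.
Term-by-term m-sum for l=5 (normalisation 4π/11 = 1.142397):
  m=-5: Y*=-0.001300-0.013106i  Y=+0.201496-0.400282i  product -0.005508-0.002120i
  m=-4: Y*=-0.063121-0.038631i  Y=+0.162982-0.042526i  product -0.011930-0.003612i
  m=-3: Y*=-0.221721+0.086889i  Y=-0.245527-0.165810i  product +0.068846+0.015430i
  m=-2: Y*=-0.123152+0.437144i  Y=-0.024055-0.187464i  product +0.084911+0.012571i
  m=-1: Y*=+0.235165+0.310570i  Y=-0.169975+0.193179i  product -0.099968-0.007360i
  m=+0: Y*=-0.186001-0.000000i  Y=-0.193760+0.000000i  product +0.036039+0.000000i
  m=+1: Y*=-0.235165+0.310570i  Y=+0.169975+0.193179i  product -0.099968+0.007360i
  m=+2: Y*=-0.123152-0.437144i  Y=-0.024055+0.187464i  product +0.084911-0.012571i
  m=+3: Y*=+0.221721+0.086889i  Y=+0.245527-0.165810i  product +0.068846-0.015430i
  m=+4: Y*=-0.063121+0.038631i  Y=+0.162982+0.042526i  product -0.011930+0.003612i
  m=+5: Y*=+0.001300-0.013106i  Y=-0.201496-0.400282i  product -0.005508+0.002120i
Accumulated sum +0.108740+0.000000i; after 4π/(2l+1) scaling, +0.124225+0.000000i ⇒ P_5 = 0.124225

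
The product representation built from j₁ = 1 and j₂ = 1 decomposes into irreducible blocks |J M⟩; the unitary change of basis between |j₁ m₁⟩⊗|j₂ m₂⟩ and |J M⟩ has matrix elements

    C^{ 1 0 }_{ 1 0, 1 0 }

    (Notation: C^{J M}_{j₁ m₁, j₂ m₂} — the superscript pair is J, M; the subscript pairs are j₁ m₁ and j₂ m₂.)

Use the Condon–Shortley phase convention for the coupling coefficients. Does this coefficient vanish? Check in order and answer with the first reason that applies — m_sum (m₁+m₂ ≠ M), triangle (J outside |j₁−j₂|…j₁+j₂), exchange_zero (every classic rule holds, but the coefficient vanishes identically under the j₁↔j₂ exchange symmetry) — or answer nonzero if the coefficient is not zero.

m-sum: m₁+m₂ = 0+0 = 0, M = 0  ✓
triangle: |j₁−j₂| = 0 ≤ J = 1 ≤ j₁+j₂ = 2  ✓
exchange: j₁=j₂ and m₁=m₂, and (−1)^(j₁+j₂−J) = (−1)^1 = −1 forces ⟨j₁m₁;j₂m₂|JM⟩ = −⟨j₂m₂;j₁m₁|JM⟩ = −⟨j₁m₁;j₂m₂|JM⟩ ⇒ the coefficient vanishes identically
Racah sum check: Σ_k collapses to 0 ⇒ CG = 0

exchange_zero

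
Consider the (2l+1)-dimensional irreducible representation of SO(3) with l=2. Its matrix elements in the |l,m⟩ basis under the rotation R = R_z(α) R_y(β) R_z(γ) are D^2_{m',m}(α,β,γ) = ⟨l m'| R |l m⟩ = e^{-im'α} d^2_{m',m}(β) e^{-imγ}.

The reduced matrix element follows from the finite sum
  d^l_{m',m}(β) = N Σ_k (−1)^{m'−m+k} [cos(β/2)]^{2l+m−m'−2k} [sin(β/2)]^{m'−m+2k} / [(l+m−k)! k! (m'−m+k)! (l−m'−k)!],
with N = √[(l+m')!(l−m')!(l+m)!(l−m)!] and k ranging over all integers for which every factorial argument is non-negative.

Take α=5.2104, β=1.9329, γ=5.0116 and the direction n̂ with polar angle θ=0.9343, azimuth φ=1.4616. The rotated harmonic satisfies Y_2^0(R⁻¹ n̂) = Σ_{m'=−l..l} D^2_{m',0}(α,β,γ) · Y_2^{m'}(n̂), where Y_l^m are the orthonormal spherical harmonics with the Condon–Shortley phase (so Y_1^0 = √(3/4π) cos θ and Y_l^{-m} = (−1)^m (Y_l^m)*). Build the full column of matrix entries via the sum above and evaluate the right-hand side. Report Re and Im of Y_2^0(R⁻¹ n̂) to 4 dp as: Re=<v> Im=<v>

Need the full column D^2_{m',0} for m'=−2..2 at α=5.2104, β=1.9329, γ=5.0116.
cos(β/2)=0.568224, sin(β/2)=0.822874
d^2_{-2,0}: single k=2 term ⇒ +0.535527;  D = -0.291137-0.449476i
d^2_{-1,0}: k∈[1..2] ⇒ +0.369801 -0.775524 = -0.405722;  D = -0.193805+0.356441i
d^2_{0,0}: k∈[0..2] ⇒ +0.104251 -0.874512 +0.458493 = -0.311769;  D = -0.311769+0.000000i
d^2_{1,0}: k∈[0..1] ⇒ -0.369801 +0.775524 = +0.405722;  D = +0.193805+0.356441i
d^2_{2,0}: single k=0 term ⇒ +0.535527;  D = -0.291137+0.449476i
Y_2^{m'}(θ=0.9343,φ=1.4616) and Σ D·Y over m':
  (-0.2911-0.4495i)·(-0.2439-0.0541i)  (-0.1938+0.3564i)·(+0.0402-0.3671i)  (-0.3118+0.0000i)·(+0.0189+0.0000i)  (+0.1938+0.3564i)·(-0.0402-0.3671i)  (-0.2911+0.4495i)·(-0.2439+0.0541i)
Y_2^0(R⁻¹ n̂) = +0.333541+0.000000i

Re=0.3335 Im=0.0000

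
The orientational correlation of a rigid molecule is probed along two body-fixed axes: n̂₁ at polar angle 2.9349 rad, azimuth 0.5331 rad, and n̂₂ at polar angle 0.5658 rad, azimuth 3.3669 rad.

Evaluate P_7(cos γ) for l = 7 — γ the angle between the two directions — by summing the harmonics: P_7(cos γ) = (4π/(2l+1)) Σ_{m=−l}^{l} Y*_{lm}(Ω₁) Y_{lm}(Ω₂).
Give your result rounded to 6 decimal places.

Summing Y*_{l m}(θ₁,φ₁)·Y_{l m}(θ₂,φ₂) over m ∈ [−7, 7]; prefactor 4π/(2·7+1) = 0.837758:
  m=-7: (-0.000006, -0.000004) × (0.000040, 0.006363) = (0.000000, -0.000000)  (running Σ = (0.000000, -0.000000))
  m=-6: (0.000137, 0.000008) × (0.008143, -0.036596) = (0.000001, -0.000005)  (running Σ = (0.000001, -0.000005))
  m=-5: (-0.001360, 0.000701) × (-0.057705, 0.121231) = (-0.000007, -0.000205)  (running Σ = (-0.000005, -0.000210))
  m=-4: (0.006413, -0.010193) × (0.198920, -0.251305) = (-0.001286, -0.003639)  (running Σ = (-0.001291, -0.003850))
  m=-3: (-0.001935, 0.067854) × (-0.380101, 0.304818) = (-0.019948, -0.026381)  (running Σ = (-0.021239, -0.030231))
  m=-2: (-0.127340, -0.230570) × (0.315373, -0.152581) = (-0.075340, -0.053286)  (running Σ = (-0.096579, -0.083516))
  m=-1: (0.532620, 0.314293) × (0.164283, -0.037653) = (0.099335, 0.031578)  (running Σ = (0.002756, -0.051938))
  m=0: (-0.529591, -0.000000) × (-0.414961, 0.000000) = (0.219760, 0.000000)  (running Σ = (0.222515, -0.051938))
  m=1: (-0.532620, 0.314293) × (-0.164283, -0.037653) = (0.099335, -0.031578)  (running Σ = (0.321850, -0.083516))
  m=2: (-0.127340, 0.230570) × (0.315373, 0.152581) = (-0.075340, 0.053286)  (running Σ = (0.246510, -0.030231))
  m=3: (0.001935, 0.067854) × (0.380101, 0.304818) = (-0.019948, 0.026381)  (running Σ = (0.226562, -0.003850))
  m=4: (0.006413, 0.010193) × (0.198920, 0.251305) = (-0.001286, 0.003639)  (running Σ = (0.225276, -0.000210))
  m=5: (0.001360, 0.000701) × (0.057705, 0.121231) = (-0.000007, 0.000205)  (running Σ = (0.225270, -0.000005))
  m=6: (0.000137, -0.000008) × (0.008143, 0.036596) = (0.000001, 0.000005)  (running Σ = (0.225271, -0.000000))
  m=7: (0.000006, -0.000004) × (-0.000040, 0.006363) = (0.000000, 0.000000)  (running Σ = (0.225271, 0.000000))
Σ over m = (0.225271, 0.000000); ×(4π/15) → (0.188723, 0.000000). Real part: 0.188723

0.188723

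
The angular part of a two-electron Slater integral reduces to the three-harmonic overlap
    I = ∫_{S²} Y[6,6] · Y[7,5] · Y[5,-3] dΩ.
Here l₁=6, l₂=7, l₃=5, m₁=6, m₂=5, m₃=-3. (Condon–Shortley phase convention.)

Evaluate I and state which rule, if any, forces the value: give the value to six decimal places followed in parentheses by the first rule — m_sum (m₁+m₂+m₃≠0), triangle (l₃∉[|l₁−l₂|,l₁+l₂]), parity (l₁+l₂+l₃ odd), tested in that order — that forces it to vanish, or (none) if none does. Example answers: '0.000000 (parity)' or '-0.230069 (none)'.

Σmᵢ = 8 ≠ 0, so the φ-integral vanishes; I = 0

0.000000 (m_sum)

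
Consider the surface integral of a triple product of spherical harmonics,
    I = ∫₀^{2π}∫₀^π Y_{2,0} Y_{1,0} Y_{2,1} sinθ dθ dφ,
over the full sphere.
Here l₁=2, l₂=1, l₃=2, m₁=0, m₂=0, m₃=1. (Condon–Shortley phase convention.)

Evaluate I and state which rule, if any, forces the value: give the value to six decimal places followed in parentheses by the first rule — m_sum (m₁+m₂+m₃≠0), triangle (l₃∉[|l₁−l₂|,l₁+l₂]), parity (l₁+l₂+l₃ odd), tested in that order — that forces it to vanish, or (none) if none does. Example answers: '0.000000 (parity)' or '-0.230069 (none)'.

0.000000 (m_sum)

Σmᵢ = 1 ≠ 0, so the φ-integral vanishes; I = 0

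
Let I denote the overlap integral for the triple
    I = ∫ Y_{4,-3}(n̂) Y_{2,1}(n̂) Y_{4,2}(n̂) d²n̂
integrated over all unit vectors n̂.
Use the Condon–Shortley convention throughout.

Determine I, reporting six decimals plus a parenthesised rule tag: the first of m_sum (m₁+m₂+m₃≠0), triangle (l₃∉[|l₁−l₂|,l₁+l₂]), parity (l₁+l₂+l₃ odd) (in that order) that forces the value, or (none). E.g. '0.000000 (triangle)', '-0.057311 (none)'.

m-sum 0 ✓  L=10 even ✓  2≤4≤6 ✓
Π(2lᵢ+1) = 9×5×9 = 405
triangle coeff Δ(4,2,4) = 1/13860
Σ_t [0,2]: t=0:+1/192 t=1:−1/36 t=2:+1/192 = -5/288
(3j)²=20/693 [(4 2 4; 0 0 0)], sign=-1
Σ_t [1,2]: t=1:−1/1440 t=2:+1/240 = 1/288
(3j)²=5/132 [(4 2 4; -3 1 2)], sign=+1
⇒ 4πI² = 375/847
I = (-1)√(375/847/(4π)) = -0.18770204
No selection rule forces the value: the integral is nonzero (none).

-0.187702 (none)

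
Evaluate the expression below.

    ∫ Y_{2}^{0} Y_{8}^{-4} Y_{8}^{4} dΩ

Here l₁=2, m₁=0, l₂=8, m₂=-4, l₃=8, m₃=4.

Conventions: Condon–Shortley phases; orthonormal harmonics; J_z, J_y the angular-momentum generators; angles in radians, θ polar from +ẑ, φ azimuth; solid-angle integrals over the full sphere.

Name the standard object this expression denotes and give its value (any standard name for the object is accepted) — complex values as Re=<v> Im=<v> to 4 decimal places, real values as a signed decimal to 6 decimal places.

Gaunt coefficient, +0.053119

This is a Gaunt coefficient — the integral of a triple product of spherical harmonics over the sphere.
Rules hold: Σm=0, L=18 even, 6≤8≤10.
N = 5·17·17 = 1445
Δ = 2!·2!·14!/19! = 1/348840
Racah Σ t=0..2: t=0:+1/116121600 t=1:−1/25401600 t=2:+1/116121600 = -1/45158400
⇒ 3j(2 8 8; 0 0 0)² = 24/1615, sgn -1
Racah Σ t=0..2: t=0:+1/348364800 t=1:−1/239500800 t=2:+1/3832012800 = -1/958003200
⇒ 3j(2 8 8; 0 -4 4)² = 8/4845, sgn -1
4πI² = N·(3j₀)²·(3jₘ)² = 64/1805
I = +1·√(0.0354571/4π) = 0.05311858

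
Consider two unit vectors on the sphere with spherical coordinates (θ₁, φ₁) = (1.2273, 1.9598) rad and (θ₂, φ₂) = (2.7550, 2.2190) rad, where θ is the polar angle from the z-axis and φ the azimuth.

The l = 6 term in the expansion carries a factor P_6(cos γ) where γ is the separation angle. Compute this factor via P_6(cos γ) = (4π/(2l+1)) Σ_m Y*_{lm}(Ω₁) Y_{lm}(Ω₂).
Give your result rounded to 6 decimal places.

-0.306121

Expand P_6 via completeness: Σ_{m} conj(Y_{6,m}) at Ω₁ times Y_{6,m} at Ω₂ —
  [-6]  conj(Y_{6,-6})(Ω₁) = (0.232709, -0.243264) ; Y_{6,-6}(Ω₂) = (0.001018, -0.000944) ; Δ = (0.000007, -0.000467)
  [-5]  conj(Y_{6,-5})(Ω₁) = (-0.388246, -0.152475) ; Y_{6,-5}(Ω₂) = (-0.001172, -0.011751) ; Δ = (-0.001337, 0.004741)
  [-4]  conj(Y_{6,-4})(Ω₁) = (0.001027, 0.069439) ; Y_{6,-4}(Ω₂) = (-0.051893, -0.031729) ; Δ = (0.002150, -0.003636)
  [-3]  conj(Y_{6,-3})(Ω₁) = (-0.295106, 0.126088) ; Y_{6,-3}(Ω₂) = (-0.193753, 0.076001) ; Δ = (0.047595, -0.046858)
  [-2]  conj(Y_{6,-2})(Ω₁) = (0.126919, 0.125057) ; Y_{6,-2}(Ω₂) = (-0.123488, 0.438694) ; Δ = (-0.070535, 0.040236)
  [-1]  conj(Y_{6,-1})(Ω₁) = (-0.100179, 0.244405) ; Y_{6,-1}(Ω₂) = (0.308289, 0.407050) ; Δ = (-0.130369, 0.034569)
  [+0]  conj(Y_{6,0})(Ω₁) = (0.203041, -0.000000) ; Y_{6,0}(Ω₂) = (-0.057657, 0.000000) ; Δ = (-0.011707, 0.000000)
  [+1]  conj(Y_{6,1})(Ω₁) = (0.100179, 0.244405) ; Y_{6,1}(Ω₂) = (-0.308289, 0.407050) ; Δ = (-0.130369, -0.034569)
  [+2]  conj(Y_{6,2})(Ω₁) = (0.126919, -0.125057) ; Y_{6,2}(Ω₂) = (-0.123488, -0.438694) ; Δ = (-0.070535, -0.040236)
  [+3]  conj(Y_{6,3})(Ω₁) = (0.295106, 0.126088) ; Y_{6,3}(Ω₂) = (0.193753, 0.076001) ; Δ = (0.047595, 0.046858)
  [+4]  conj(Y_{6,4})(Ω₁) = (0.001027, -0.069439) ; Y_{6,4}(Ω₂) = (-0.051893, 0.031729) ; Δ = (0.002150, 0.003636)
  [+5]  conj(Y_{6,5})(Ω₁) = (0.388246, -0.152475) ; Y_{6,5}(Ω₂) = (0.001172, -0.011751) ; Δ = (-0.001337, -0.004741)
  [+6]  conj(Y_{6,6})(Ω₁) = (0.232709, 0.243264) ; Y_{6,6}(Ω₂) = (0.001018, 0.000944) ; Δ = (0.000007, 0.000467)
Total Σ_m = (-0.316684, 0.000000). Multiply by 0.966644: (-0.306121, 0.000000). P_6(cos γ) = -0.306121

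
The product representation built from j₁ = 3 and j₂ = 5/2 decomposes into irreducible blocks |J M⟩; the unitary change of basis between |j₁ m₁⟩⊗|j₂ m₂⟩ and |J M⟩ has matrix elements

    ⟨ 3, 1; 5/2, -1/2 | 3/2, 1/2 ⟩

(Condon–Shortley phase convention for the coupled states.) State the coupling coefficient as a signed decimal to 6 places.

-0.097590

√[4·4!2!1!/8! · 4!2!2!3!2!1!] = √(192/35)
  +(−1)^1/∏(1,3,1,1,1,0)! = -1/6  (running -1/6)
  +(−1)^2/∏(2,2,0,0,2,1)! = 1/8  (running -1/24)
⟨..|..⟩ = √(192/35)·(-1/24) = -0.097590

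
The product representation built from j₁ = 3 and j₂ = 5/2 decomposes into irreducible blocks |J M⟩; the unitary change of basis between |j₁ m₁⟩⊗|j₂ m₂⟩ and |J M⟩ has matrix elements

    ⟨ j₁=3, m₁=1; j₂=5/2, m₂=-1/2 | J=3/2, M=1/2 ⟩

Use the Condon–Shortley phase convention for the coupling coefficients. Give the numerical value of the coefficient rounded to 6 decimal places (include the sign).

-0.097590  (= −√(1/105))

j₁+j₂−J=4  J+j₁−j₂=2  J−j₁+j₂=1  j₁+j₂+J+1=8
(j₁±m₁, j₂±m₂, J±M) = (4,2,2,3,2,1)
P² = 192/35
sum k=1..2:
  [1] −1/6 = -1/6
  [2] +1/8 = 1/8
S = -1/24
C² = P²·S² = 1/105 ; C = -0.097590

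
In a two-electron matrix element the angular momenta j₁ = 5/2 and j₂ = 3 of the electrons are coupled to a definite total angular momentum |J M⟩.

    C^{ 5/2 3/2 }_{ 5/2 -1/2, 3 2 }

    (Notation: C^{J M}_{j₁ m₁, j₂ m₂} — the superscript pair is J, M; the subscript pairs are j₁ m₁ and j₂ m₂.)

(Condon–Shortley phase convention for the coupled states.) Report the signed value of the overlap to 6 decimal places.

triangle: 3!×2!×3!/9! = 72/362880
(j±m)!: 2!×3!×5!×1!×4!×1! = 34560
prefactor² = (2J+1)×Δ×N² = 288/7
  k=2: +1/(2!×1!×1!×3!×1!×0!) = 1/12
  k=3: −1/(3!×0!×0!×2!×2!×1!) = -1/24
Σ = 1/24  ⇒  CG² = 288/7×(1/24)² = 1/14
CG = +√(1/14) = +0.267261

+0.267261  (= +√(1/14))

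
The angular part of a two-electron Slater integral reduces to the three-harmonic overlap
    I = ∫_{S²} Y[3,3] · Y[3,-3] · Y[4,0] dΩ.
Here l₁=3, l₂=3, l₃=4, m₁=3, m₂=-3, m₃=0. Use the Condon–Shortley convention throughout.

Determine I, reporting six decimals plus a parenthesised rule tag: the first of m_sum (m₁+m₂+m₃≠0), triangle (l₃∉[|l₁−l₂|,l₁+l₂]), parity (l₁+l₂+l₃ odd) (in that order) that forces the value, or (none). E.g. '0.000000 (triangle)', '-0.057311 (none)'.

Rules hold: Σm=0, L=10 even, 0≤4≤6.
N = 7·7·9 = 441
Δ = 2!·4!·4!/11! = 1/34650
Racah Σ t=0..2: t=0:+1/72 t=1:−1/16 t=2:+1/72 = -5/144
⇒ 3j(3 3 4; 0 0 0)² = 2/77, sgn -1
Racah Σ t=0..0: t=0:+1/1152 = 1/1152
⇒ 3j(3 3 4; 3 -3 0)² = 1/154, sgn +1
4πI² = N·(3j₀)²·(3jₘ)² = 9/121
I = -1·√(0.0743802/4π) = -0.07693494
No selection rule forces the value: the integral is nonzero (none).

-0.076935 (none)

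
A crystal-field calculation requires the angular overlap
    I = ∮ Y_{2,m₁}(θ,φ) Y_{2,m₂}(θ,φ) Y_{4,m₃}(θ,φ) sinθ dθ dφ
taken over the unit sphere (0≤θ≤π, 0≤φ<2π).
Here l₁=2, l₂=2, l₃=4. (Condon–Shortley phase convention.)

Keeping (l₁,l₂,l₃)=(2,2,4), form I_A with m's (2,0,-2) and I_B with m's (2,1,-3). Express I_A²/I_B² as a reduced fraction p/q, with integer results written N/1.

Same 2,2,4: normalisation and zero-m 3j drop out of the ratio.
A: Δ: 0! 4! 4! / 9! → 1/630; sum: t=0:+1/96 = 1/96; 3j²(2 2 4; 2 0 -2) = Δ·Π!·Σ² = 1/42  (sign +1)
B: Δ: 0! 4! 4! / 9! → 1/630; sum: t=0:+1/144 = 1/144; 3j²(2 2 4; 2 1 -3) = Δ·Π!·Σ² = 1/18  (sign -1)
I_A²/I_B² = (1/42)/(1/18) = 3/7

3/7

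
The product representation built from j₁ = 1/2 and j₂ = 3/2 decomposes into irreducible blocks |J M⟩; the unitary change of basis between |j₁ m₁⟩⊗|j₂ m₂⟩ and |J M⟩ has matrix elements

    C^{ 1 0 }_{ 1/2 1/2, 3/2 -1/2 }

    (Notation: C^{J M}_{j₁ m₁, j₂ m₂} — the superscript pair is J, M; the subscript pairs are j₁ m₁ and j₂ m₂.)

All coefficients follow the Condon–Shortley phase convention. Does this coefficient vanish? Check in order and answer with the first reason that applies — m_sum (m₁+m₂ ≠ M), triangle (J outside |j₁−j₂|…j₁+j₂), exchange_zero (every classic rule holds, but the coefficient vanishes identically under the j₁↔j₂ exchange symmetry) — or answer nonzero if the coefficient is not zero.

m-sum: m₁+m₂ = 1/2+(-1/2) = 0, M = 0  ✓
triangle: |j₁−j₂| = 1 ≤ J = 1 ≤ j₁+j₂ = 2  ✓
exchange: j₁≠j₂ or m₁≠m₂ — the exchange symmetry imposes no constraint here
value check: CG = +√(1/2) = +0.707107 ≠ 0

nonzero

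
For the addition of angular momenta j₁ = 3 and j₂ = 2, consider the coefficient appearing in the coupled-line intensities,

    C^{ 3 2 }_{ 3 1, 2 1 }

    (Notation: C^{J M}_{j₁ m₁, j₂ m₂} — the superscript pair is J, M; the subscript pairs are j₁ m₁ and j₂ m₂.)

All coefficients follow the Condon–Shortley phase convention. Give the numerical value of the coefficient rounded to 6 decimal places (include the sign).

j₁+j₂−J=2  J+j₁−j₂=4  J−j₁+j₂=2  j₁+j₂+J+1=9
(j₁±m₁, j₂±m₂, J±M) = (4,2,3,1,5,1)
P² = 64
sum k=1..2:
  [1] −1/12 = -1/12
  [2] +1/48 = 1/48
S = -1/16
C² = P²·S² = 1/4 ; C = -0.500000

-0.500000  (= −√(1/4))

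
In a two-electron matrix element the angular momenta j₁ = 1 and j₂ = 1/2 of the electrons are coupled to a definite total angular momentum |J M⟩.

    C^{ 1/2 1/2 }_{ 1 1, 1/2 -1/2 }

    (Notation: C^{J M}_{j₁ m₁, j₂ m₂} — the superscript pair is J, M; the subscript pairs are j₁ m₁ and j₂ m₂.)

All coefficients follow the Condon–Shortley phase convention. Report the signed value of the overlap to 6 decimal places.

√[2·1!1!0!/3! · 2!0!0!1!1!0!] = √(2/3)
  +(−1)^0/∏(0,1,0,0,1,0)! = 1  (running 1)
⟨..|..⟩ = √(2/3)·(1) = +0.816497

+√(2/3) = +0.816497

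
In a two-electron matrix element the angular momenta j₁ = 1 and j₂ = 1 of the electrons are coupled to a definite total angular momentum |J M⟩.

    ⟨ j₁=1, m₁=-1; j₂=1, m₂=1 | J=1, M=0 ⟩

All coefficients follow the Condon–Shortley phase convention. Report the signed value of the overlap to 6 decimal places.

triangle: 1!·1!·1!/4! = 1/24
(j±m)!: 0!·2!·2!·0!·1!·1! = 4
prefactor² = (2J+1)·Δ·N² = 1/2
  k=1: −1/(1!·0!·1!·1!·0!·0!) = -1
Σ = -1  ⇒  CG² = 1/2·(-1)² = 1/2
CG = −√(1/2) = -0.707107

−√(1/2) = -0.707107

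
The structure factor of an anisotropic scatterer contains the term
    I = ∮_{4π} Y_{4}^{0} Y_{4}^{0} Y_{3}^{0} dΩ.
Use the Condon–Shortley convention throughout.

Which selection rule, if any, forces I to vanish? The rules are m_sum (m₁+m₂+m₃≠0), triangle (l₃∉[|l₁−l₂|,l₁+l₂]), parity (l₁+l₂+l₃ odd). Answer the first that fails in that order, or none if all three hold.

parity

Σmᵢ = 0  ✓
l₃∈[|l₁−l₂|,l₁+l₂]=[0,8], have l₃=3  ✓
Σlᵢ = 11 ⇒ odd  ✗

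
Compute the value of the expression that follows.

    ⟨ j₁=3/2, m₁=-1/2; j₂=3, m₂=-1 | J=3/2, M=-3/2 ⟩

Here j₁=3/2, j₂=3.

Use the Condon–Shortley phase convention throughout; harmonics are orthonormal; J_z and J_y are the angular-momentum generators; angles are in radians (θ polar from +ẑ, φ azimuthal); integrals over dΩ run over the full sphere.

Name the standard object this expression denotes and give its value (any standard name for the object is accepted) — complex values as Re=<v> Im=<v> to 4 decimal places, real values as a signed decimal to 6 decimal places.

This is a Clebsch–Gordan (vector-coupling) coefficient.
j₁+j₂−J=3  J+j₁−j₂=0  J−j₁+j₂=3  j₁+j₂+J+1=7
(j₁±m₁, j₂±m₂, J±M) = (1,2,2,4,0,3)
P² = 576/35
sum k=2..2:
  [2] +1/12 = 1/12
S = 1/12
C² = P²·S² = 4/35 ; C = +0.338062

Clebsch–Gordan coefficient, +√(4/35) ≈ +0.338062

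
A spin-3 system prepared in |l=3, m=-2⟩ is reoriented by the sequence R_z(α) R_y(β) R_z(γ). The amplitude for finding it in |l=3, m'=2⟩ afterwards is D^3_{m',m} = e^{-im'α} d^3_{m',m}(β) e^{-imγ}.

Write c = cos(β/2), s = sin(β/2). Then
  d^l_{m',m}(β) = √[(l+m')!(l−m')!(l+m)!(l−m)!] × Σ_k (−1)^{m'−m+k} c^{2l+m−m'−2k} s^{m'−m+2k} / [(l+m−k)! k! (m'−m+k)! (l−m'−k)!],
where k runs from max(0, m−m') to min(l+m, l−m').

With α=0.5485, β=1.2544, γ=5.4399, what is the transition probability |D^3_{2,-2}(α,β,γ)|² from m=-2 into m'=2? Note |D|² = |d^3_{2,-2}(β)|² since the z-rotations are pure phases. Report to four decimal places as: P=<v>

P=0.1211

D^3_{2,-2}(0.5485,1.2544,5.4399) = e^{-i·2·0.5485}·d^3_{2,-2}(1.2544)·e^{-i·-2·5.4399}. Compute d first:
c=cos(1.254400/2)=0.809674, s=sin(1.254400/2)=0.586880; N=√[120·1·1·120]=120.000000
The bounds max(0,m−m')=0 and min(l+m,l−m')=1 give 2 terms
  k=0: (−1)^4·120.0000/(24)·0.8097^2·0.5869^4 = +0.388855
  k=1: (−1)^5·120.0000/(120)·0.8097^0·0.5869^6 = -0.040860
d^3_{2,-2}(1.2544) = +0.388855 -0.040860 = +0.347995
|D^3_{2,-2}|² = |d^3_{2,-2}(β)|² = (+0.347995)² = 0.121101 (the z-rotation phases have unit modulus)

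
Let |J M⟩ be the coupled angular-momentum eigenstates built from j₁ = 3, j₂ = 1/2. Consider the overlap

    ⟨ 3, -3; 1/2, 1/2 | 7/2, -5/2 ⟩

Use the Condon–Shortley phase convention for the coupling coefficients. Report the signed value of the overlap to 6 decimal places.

+0.377964  (= +√(1/7))

j₁+j₂−J=0  J+j₁−j₂=6  J−j₁+j₂=1  j₁+j₂+J+1=8
(j₁±m₁, j₂±m₂, J±M) = (0,6,1,0,1,6)
P² = 518400/7
sum k=0..0:
  [0] +1/720 = 1/720
S = 1/720
C² = P²·S² = 1/7 ; C = +0.377964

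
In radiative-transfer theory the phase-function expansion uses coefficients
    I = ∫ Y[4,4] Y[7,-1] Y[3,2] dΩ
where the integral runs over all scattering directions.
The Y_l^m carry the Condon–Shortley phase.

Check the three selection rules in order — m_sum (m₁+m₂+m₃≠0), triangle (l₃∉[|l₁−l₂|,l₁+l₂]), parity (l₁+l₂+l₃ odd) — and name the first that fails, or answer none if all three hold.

azimuthal sum: 4 − 1 + 2 = 5  ✗
3 ≤ 3 ≤ 11 (triangle on l)
L = 4 + 7 + 3 = 14 (even)

m_sum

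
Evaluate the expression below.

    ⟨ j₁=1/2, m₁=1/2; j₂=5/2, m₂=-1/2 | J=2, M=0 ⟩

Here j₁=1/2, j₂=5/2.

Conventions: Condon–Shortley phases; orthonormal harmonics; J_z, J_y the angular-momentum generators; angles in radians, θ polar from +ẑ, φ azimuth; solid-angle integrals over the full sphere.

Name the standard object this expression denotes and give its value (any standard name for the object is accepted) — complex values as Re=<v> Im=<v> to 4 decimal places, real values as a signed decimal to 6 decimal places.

This is a Clebsch–Gordan (vector-coupling) coefficient.
√[5·1!0!4!/6! · 1!0!2!3!2!2!] = √(8)
  +(−1)^0/∏(0,1,0,2,0,2)! = 1/4  (running 1/4)
⟨..|..⟩ = √(8)·(1/4) = +0.707107

Clebsch–Gordan coefficient, +√(1/2) ≈ +0.707107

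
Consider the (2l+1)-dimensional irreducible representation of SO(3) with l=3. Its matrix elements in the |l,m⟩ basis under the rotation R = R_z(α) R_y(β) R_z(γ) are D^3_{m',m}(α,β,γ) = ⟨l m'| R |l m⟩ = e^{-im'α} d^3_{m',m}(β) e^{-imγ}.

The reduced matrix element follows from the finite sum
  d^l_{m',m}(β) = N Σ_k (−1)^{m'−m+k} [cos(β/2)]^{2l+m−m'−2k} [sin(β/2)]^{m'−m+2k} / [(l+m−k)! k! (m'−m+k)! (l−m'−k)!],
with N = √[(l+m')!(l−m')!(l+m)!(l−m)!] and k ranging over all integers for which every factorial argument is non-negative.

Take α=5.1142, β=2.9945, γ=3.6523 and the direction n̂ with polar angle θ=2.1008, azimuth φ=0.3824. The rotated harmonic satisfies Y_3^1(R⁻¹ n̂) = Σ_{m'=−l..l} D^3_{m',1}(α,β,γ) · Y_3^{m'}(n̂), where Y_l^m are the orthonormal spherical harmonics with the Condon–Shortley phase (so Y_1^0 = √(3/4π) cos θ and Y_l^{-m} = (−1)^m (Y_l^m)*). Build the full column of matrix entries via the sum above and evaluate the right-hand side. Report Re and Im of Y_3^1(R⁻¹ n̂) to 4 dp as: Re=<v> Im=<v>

Need the full column D^3_{m',1} for m'=−3..3 at α=5.1142, β=2.9945, γ=3.6523.
cos(β/2)=0.073480, sin(β/2)=0.997297
d^3_{-3,1}: single k=4 term ⇒ +0.020686;  D = +0.013243-0.015892i
d^3_{-2,1}: k∈[3..4] ⇒ +0.002489 -0.229240 = -0.226752;  D = -0.217093-0.065473i
d^3_{-1,1}: k∈[2..4] ⇒ +0.000174 -0.042729 +0.983889 = +0.941334;  D = +0.102305+0.935758i
d^3_{0,1}: k∈[1..3] ⇒ +0.000007 -0.004090 +0.251120 = +0.247038;  D = -0.215516+0.120751i
d^3_{1,1}: k∈[0..2] ⇒ +0.000000 -0.000232 +0.032047 = +0.031815;  D = -0.025167-0.019463i
d^3_{2,1}: k∈[0..1] ⇒ -0.000007 +0.002489 = +0.002482;  D = +0.000630-0.002401i
d^3_{3,1}: single k=0 term ⇒ +0.000112;  D = +0.000111-0.000016i
Y_3^{m'}(θ=2.1008,φ=0.3824) and Σ D·Y over m':
  (+0.0132-0.0159i)·(+0.1102-0.2443i)  (-0.2171-0.0655i)·(-0.2775+0.2663i)  (+0.1023+0.9358i)·(+0.0719-0.0289i)  (-0.2155+0.1208i)·(+0.3249+0.0000i)  (-0.0252-0.0195i)·(-0.0719-0.0289i)  (+0.0006-0.0024i)·(-0.2775-0.2663i)  (+0.0001-0.0000i)·(-0.1102-0.2443i)
Y_3^1(R⁻¹ n̂) = +0.040058+0.061503i

Re=0.0401 Im=0.0615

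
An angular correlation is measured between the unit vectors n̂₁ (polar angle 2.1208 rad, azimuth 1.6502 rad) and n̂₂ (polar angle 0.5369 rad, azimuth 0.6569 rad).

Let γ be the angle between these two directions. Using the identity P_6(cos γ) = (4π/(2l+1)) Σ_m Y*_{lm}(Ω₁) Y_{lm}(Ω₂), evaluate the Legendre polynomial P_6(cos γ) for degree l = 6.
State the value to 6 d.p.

-0.057876

Term-by-term m-sum for l=6 (normalisation 4π/13 = 0.966644):
  m=-6: Y*=(-0.164810, -0.085054)  Y=(-0.006027, 0.006203)  product (0.001521, -0.000510)
  m=-5: Y*=(0.152310, -0.363263)  Y=(-0.049823, 0.007169)  product (-0.004984, 0.019191)
  m=-4: Y*=(0.359014, 0.118024)  Y=(-0.151437, -0.085503)  product (-0.044277, -0.048570)
  m=-3: Y*=(-0.000262, 0.001078)  Y=(-0.149363, -0.353371)  product (0.000420, -0.000069)
  m=-2: Y*=(0.339976, 0.054449)  Y=(0.123473, -0.469823)  product (0.067559, -0.153006)
  m=-1: Y*=(-0.010674, 0.134139)  Y=(0.120533, -0.092949)  product (0.011182, 0.017160)
  m=+0: Y*=(0.310550, -0.000000)  Y=(-0.395154, 0.000000)  product (-0.122715, 0.000000)
  m=+1: Y*=(0.010674, 0.134139)  Y=(-0.120533, -0.092949)  product (0.011182, -0.017160)
  m=+2: Y*=(0.339976, -0.054449)  Y=(0.123473, 0.469823)  product (0.067559, 0.153006)
  m=+3: Y*=(0.000262, 0.001078)  Y=(0.149363, -0.353371)  product (0.000420, 0.000069)
  m=+4: Y*=(0.359014, -0.118024)  Y=(-0.151437, 0.085503)  product (-0.044277, 0.048570)
  m=+5: Y*=(-0.152310, -0.363263)  Y=(0.049823, 0.007169)  product (-0.004984, -0.019191)
  m=+6: Y*=(-0.164810, 0.085054)  Y=(-0.006027, -0.006203)  product (0.001521, 0.000510)
Accumulated sum (-0.059873, 0.000000); after 4π/(2l+1) scaling, (-0.057876, 0.000000) ⇒ P_6 = -0.057876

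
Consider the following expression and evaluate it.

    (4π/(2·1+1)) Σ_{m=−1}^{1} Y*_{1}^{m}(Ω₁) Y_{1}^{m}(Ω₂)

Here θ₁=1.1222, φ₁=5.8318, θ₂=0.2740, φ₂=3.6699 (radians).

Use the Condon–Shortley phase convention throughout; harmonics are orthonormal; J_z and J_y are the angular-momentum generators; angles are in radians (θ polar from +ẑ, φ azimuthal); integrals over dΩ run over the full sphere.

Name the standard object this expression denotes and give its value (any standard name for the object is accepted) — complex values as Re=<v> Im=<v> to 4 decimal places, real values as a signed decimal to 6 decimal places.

Legendre polynomial (addition theorem), +0.281652

This sum is the spherical-harmonic addition theorem: it equals the Legendre polynomial P_l(cos γ) of the angle γ between the two directions.
Summing Y*_{l m}(θ₁,φ₁)·Y_{l m}(θ₂,φ₂) over m ∈ [−1, 1]; prefactor 4π/(2·1+1) = 4.188790:
  [-1]  conj(Y_{1,-1})(Ω₁) = +0.280130-0.135797i ; Y_{1,-1}(Ω₂) = -0.080740+0.047123i ; Δ = -0.016218+0.024165i
  [+0]  conj(Y_{1,0})(Ω₁) = +0.211907-0.000000i ; Y_{1,0}(Ω₂) = +0.470376+0.000000i ; Δ = +0.099676+0.000000i
  [+1]  conj(Y_{1,1})(Ω₁) = -0.280130-0.135797i ; Y_{1,1}(Ω₂) = +0.080740+0.047123i ; Δ = -0.016218-0.024165i
Σ over m = +0.067239+0.000000i; ×(4π/3) → +0.281652+0.000000i. Real part: 0.281652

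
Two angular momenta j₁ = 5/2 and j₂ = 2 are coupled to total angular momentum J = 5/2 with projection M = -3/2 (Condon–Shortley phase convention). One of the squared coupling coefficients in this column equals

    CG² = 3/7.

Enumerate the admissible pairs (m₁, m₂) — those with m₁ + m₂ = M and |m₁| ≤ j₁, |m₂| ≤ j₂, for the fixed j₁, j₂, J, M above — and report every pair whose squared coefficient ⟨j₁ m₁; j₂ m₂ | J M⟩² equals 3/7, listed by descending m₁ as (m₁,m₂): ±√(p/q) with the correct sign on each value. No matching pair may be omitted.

Admissible pairs with m₁+m₂ = M = -3/2: (-5/2,1), (-3/2,0), (-1/2,-1), (1/2,-2)
  (m₁,m₂)=(1/2,-2): CG² = 27/70, CG = +√(27/70)
  (m₁,m₂)=(-1/2,-1): CG² = 6/35, CG = −√(6/35)
  (m₁,m₂)=(-3/2,0): CG² = 1/70, CG = −√(1/70)
  (m₁,m₂)=(-5/2,1): CG² = 3/7, CG = +√(3/7)   ← matches the target
Pairs with CG² = 3/7: (-5/2,1): +√(3/7)

(-5/2,1): +√(3/7)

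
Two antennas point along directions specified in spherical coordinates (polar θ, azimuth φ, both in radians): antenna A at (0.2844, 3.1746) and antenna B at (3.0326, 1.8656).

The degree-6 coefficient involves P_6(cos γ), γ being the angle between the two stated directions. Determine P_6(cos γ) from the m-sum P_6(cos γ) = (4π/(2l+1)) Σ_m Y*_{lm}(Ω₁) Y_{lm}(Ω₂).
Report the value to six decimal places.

Summing Y*_{l m}(θ₁,φ₁)·Y_{l m}(θ₂,φ₂) over m ∈ [−6, 6]; prefactor 4π/(2·6+1) = 0.966644:
  m=-6: (+0.000231+0.000046i) × (+0.000000+0.000001i) = -0.000000+0.000000i  (running Σ = -0.000000+0.000000i)
  m=-5: (-0.002755-0.000459i) × (+0.000025+0.000002i) = -0.000000-0.000000i  (running Σ = -0.000000-0.000000i)
  m=-4: (+0.020022+0.002659i) × (+0.000188-0.000456i) = +0.000005-0.000009i  (running Σ = +0.000005-0.000009i)
  m=-3: (-0.098043-0.009740i) × (-0.005074-0.004157i) = +0.000457+0.000457i  (running Σ = +0.000462+0.000448i)
  m=-2: (+0.317909+0.021017i) × (-0.049445+0.033078i) = -0.016414+0.009477i  (running Σ = -0.015952+0.009925i)
  m=-1: (-0.595517-0.019664i) × (+0.098093+0.323046i) = -0.052064-0.194308i  (running Σ = -0.068016-0.184383i)
  m=0: (+0.318105-0.000000i) × (+0.894081+0.000000i) = +0.284412+0.000000i  (running Σ = +0.216396-0.184383i)
  m=1: (+0.595517-0.019664i) × (-0.098093+0.323046i) = -0.052064+0.194308i  (running Σ = +0.164332+0.009925i)
  m=2: (+0.317909-0.021017i) × (-0.049445-0.033078i) = -0.016414-0.009477i  (running Σ = +0.147917+0.000448i)
  m=3: (+0.098043-0.009740i) × (+0.005074-0.004157i) = +0.000457-0.000457i  (running Σ = +0.148374-0.000009i)
  m=4: (+0.020022-0.002659i) × (+0.000188+0.000456i) = +0.000005+0.000009i  (running Σ = +0.148379-0.000000i)
  m=5: (+0.002755-0.000459i) × (-0.000025+0.000002i) = -0.000000+0.000000i  (running Σ = +0.148379+0.000000i)
  m=6: (+0.000231-0.000046i) × (+0.000000-0.000001i) = -0.000000-0.000000i  (running Σ = +0.148379-0.000000i)
Total Σ_m = +0.148379-0.000000i. Multiply by 0.966644: +0.143430-0.000000i. P_6(cos γ) = 0.143430

0.143430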